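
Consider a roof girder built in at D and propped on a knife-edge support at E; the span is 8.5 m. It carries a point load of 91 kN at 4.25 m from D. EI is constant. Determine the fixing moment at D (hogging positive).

Release the roller at E. Primary structure: cantilever fixed at D.
Free-end deflection of the primary structure under the applied loading (downward +):
  point load 91 at a = 4.25: Pa²(3L − a)/(6EI) = 5821/EI
Flexibility coefficient — unit upward force at E: δ_{EE} = L³/(3EI) = 204.7/EI.
The prop prevents deflection at E: R_E = δ_0/δ_{EE} = 5821/204.7 = 28.44 kN.
Moment equilibrium about D: M_D = Σ(load moments about D) − R_E·L = 386.8 − 28.44×8.5 = 145 kN·m.

M_D = 145 kN·m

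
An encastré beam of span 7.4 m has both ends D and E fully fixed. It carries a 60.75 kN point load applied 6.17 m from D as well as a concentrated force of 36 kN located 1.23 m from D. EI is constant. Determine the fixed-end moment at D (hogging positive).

Take the two fixed-end moments M_D, M_E as redundants; the released structure is the simple span DE.
End rotations of the released simple span under the applied load (×1/EI):
  at D: point load 60.75 at a = 6.17: Pab(L + b)/(6LEI) = 89.61/EI
  at E: point load 60.75 at a = 6.17: Pab(L + a)/(6LEI) = 140.9/EI
  at D: point load 36 at a = 1.23: Pab(L + b)/(6LEI) = 83.5/EI
  at E: point load 36 at a = 1.23: Pab(L + a)/(6LEI) = 53.1/EI
  θ_D0 = 173.1/EI,  θ_E0 = 194/EI
Flexibility coefficients: a unit moment at one end gives L/(3EI) there and L/(6EI) at the far end, so f₁₁ = f₂₂ = 2.467/EI and f₁₂ = f₂₁ = 1.233/EI.
Compatibility — zero rotation at each built-in end:
  2.467 M_D + 1.233 M_E = 173.1
  1.233 M_D + 2.467 M_E = 194
Solving the pair gives M_D = 41.14 kN·m and M_E = 58.08 kN·m (hogging).

M_D = 41.14 kN·m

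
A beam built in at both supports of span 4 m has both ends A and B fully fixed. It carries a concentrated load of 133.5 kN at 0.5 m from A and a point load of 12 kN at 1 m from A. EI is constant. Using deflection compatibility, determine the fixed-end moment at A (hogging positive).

M_A = 57.86 kN·m

Release both end moments; the primary structure is a simply-supported span AB with redundants M_A and M_B.
End rotations of the released simple span under the applied load (×1/EI):
  at A: point load 133.5 at a = 0.5: Pab(L + b)/(6LEI) = 73.01/EI
  at B: point load 133.5 at a = 0.5: Pab(L + a)/(6LEI) = 43.8/EI
  at A: point load 12 at a = 1: Pab(L + b)/(6LEI) = 10.5/EI
  at B: point load 12 at a = 1: Pab(L + a)/(6LEI) = 7.5/EI
  θ_A0 = 83.51/EI,  θ_B0 = 51.3/EI
Flexibility coefficients: a unit moment at one end gives L/(3EI) there and L/(6EI) at the far end, so f₁₁ = f₂₂ = 1.333/EI and f₁₂ = f₂₁ = 0.6667/EI.
Compatibility — zero rotation at each built-in end:
  1.333 M_A + 0.6667 M_B = 83.51
  0.6667 M_A + 1.333 M_B = 51.3
Solving the pair gives M_A = 57.86 kN·m and M_B = 9.551 kN·m (hogging).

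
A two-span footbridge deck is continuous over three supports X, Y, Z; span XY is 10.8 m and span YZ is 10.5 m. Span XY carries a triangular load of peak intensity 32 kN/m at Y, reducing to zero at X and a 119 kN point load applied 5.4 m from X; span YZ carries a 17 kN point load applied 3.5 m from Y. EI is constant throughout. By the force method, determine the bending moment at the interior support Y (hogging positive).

Insert a hinge at Y; M_Y is the redundant, and each span becomes simply supported.
Rotations at Y on the released spans (each span's end-slope, ×1/EI):
  span XY: triangular load, peak 32: w₀L³/(45EI) = 895.8/EI
  span XY: point load 119 at a = 5.4: Pab(L + a)/(6LEI) = 867.5/EI
  span YZ: point load 17 at a = 3.5: Pab(L + b)/(6LEI) = 115.7/EI
  relative rotation θ_0 = (1763 + 115.7)/EI = 1879/EI
A unit hogging moment at Y produces rotation L₁/(3EI) + L₂/(3EI) = 7.1/EI.
Compatibility: M_Y·(L₁+L₂)/(3EI) = θ_0, giving M_Y = 264.6 kN·m (hogging).

M_Y = 264.6 kN·m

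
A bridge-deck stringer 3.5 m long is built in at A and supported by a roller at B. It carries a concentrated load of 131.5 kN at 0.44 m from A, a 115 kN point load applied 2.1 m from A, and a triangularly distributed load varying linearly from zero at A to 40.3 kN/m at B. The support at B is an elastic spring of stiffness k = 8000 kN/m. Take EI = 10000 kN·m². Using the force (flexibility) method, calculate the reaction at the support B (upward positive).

Choose R_B as the redundant. The primary structure is the cantilever fixed at A.
Free-end deflection of the primary structure under the applied loading (downward +):
  point load 131.5 at a = 0.44: Pa²(3L − a)/(6EI) = 42.69/EI
  point load 115 at a = 2.1: Pa²(3L − a)/(6EI) = 710/EI
  triangular load, peak 40.3 at the free end: 11w₀L⁴/(120EI) = 554.4/EI
  δ_0 = 1307/EI
Tip deflection under a unit load at B: L³/(3EI) = 14.29/EI.
With EI = 10000 kN·m²: δ_0 = 0.13071 m and δ_{BB} = 0.001429 m/kN.
Compatibility — the spring shortens by R_B/k under the reaction it provides: δ_0 − R_B·δ_{BB} = R_B/k. With 1/k = 0.000125 m/kN, R_B = δ_0 / (δ_{BB} + 1/k) = 0.13071 / (0.001429 + 0.000125) = 84.1 kN.

R_B = 84.1 kN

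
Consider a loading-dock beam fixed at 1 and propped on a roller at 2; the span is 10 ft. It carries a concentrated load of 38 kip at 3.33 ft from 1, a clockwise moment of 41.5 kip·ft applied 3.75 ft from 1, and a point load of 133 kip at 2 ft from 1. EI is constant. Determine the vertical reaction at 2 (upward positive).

R_2 = 16.86 kip

Release the roller at 2. Primary structure: cantilever fixed at 1.
Downward deflection at the released point 2 due to the loads:
  point load 38 at a = 3.33: Pa²(3L − a)/(6EI) = 1873/EI
  clockwise couple 41.5 at a = 3.75: M₀a(2L − a)/(2EI) = 1264/EI
  point load 133 at a = 2: Pa²(3L − a)/(6EI) = 2483/EI
  δ_0 = 5620/EI
Flexibility coefficient — unit upward force at 2: δ_{22} = L³/(3EI) = 333.3/EI.
Compatibility at 2: δ_0 − R_2·δ_{22} = 0, so R_2 = 5620/333.3 = 16.86 kip.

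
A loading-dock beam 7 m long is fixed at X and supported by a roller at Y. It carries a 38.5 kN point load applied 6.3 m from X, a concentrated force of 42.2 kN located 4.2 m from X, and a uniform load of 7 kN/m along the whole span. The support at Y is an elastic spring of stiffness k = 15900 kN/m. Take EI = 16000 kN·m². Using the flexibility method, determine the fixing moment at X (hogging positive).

Take the reaction at Y as the redundant and release it; the primary structure is a cantilever fixed at X.
Free-end deflection of the primary structure under the applied loading (downward +):
  point load 38.5 at a = 6.3: Pa²(3L − a)/(6EI) = 3744/EI
  point load 42.2 at a = 4.2: Pa²(3L − a)/(6EI) = 2084/EI
  UDL 7: wL⁴/(8EI) = 2101/EI
  δ_0 = 7929/EI
Flexibility coefficient — unit upward force at Y: δ_{YY} = L³/(3EI) = 114.3/EI.
With EI = 16000 kN·m²: δ_0 = 0.49556 m and δ_{YY} = 0.007146 m/kN.
Compatibility — the spring shortens by R_Y/k under the reaction it provides: δ_0 − R_Y·δ_{YY} = R_Y/k. With 1/k = 0.000063 m/kN, R_Y = δ_0 / (δ_{YY} + 1/k) = 0.49556 / (0.007146 + 0.000063) = 68.74 kN.
Moment equilibrium about X: M_X = Σ(load moments about X) − R_Y·L = 591.3 − 68.74×7 = 110.1 kN·m.

M_X = 110.1 kN·m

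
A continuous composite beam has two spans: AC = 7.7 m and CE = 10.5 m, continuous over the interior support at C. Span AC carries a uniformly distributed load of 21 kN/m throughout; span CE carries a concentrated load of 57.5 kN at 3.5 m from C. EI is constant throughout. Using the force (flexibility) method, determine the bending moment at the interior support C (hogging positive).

M_C = 130.3 kN·m

Insert a hinge at C; M_C is the redundant, and each span becomes simply supported.
End slopes at the hinge C, treating each span as simply supported:
  span AC: UDL 21: wL³/(24EI) = 399.5/EI
  span CE: point load 57.5 at a = 3.5: Pab(L + b)/(6LEI) = 391.3/EI
  relative rotation θ_0 = (399.5 + 391.3)/EI = 790.8/EI
A unit hogging moment at C produces rotation L₁/(3EI) + L₂/(3EI) = 6.067/EI.
Compatibility: M_C·(L₁+L₂)/(3EI) = θ_0, giving M_C = 130.3 kN·m (hogging).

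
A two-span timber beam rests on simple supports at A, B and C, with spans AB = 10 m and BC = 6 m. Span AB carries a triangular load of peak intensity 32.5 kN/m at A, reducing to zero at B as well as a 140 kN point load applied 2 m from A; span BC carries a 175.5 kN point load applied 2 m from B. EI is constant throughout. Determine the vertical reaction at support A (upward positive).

Release continuity at B by inserting a hinge; the redundant is the internal moment M_B. The primary structure is two simply-supported spans AB and BC.
Discontinuity in slope at B on the released structure — sum the simple-span end rotations:
  span AB: triangular load, peak 32.5: 7w₀L³/(360EI) = 631.9/EI
  span AB: point load 140 at a = 2: Pab(L + a)/(6LEI) = 448/EI
  span BC: point load 175.5 at a = 2: Pab(L + b)/(6LEI) = 390/EI
  relative rotation θ_0 = (1080 + 390)/EI = 1470/EI
A unit hogging moment at B produces rotation L₁/(3EI) + L₂/(3EI) = 5.333/EI.
Slope continuity at B: θ_0 = M_B·5.333/EI, so M_B = 1470/5.333 = 275.6 kN·m (hogging).
Span AB, ΣM about A with M_B applied at B: R_B^{AB}·10 = 821.7 + 275.6, so R_B^{AB} = 109.7 kN and R_A = 302.5 − 109.7 = 192.8 kN.

R_A = 192.8 kN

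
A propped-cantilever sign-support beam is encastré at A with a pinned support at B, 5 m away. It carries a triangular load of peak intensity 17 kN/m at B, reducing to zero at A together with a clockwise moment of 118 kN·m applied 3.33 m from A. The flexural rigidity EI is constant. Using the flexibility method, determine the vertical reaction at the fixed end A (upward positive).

R_A = -12.33 kN

Take the reaction at B as the redundant and release it; the primary structure is a cantilever fixed at A.
Primary-structure tip deflection at B by superposition:
  triangular load, peak 17 at the free end: 11w₀L⁴/(120EI) = 974/EI
  clockwise couple 118 at a = 3.33: M₀a(2L − a)/(2EI) = 1310/EI
  δ_0 = 2284/EI
Tip deflection under a unit load at B: L³/(3EI) = 41.67/EI.
Compatibility at B: δ_0 − R_B·δ_{BB} = 0, so R_B = 2284/41.67 = 54.83 kN.
Vertical equilibrium: R_A = ΣP − R_B = 42.5 − 54.83 = -12.33 kN.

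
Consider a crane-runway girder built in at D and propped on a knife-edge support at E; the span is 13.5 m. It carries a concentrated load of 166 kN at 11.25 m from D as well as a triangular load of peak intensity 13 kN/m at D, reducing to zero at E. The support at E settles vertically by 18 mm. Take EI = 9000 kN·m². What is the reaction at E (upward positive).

Release the roller at E. Primary structure: cantilever fixed at D.
Deflection at E on the released cantilever, summing each load's contribution:
  point load 166 at a = 11.25: Pa²(3L − a)/(6EI) = 102421/EI
  triangular load, peak 13 at the fixed end: w₀L⁴/(30EI) = 14393/EI
  δ_0 = 116814/EI
Tip deflection under a unit load at E: L³/(3EI) = 820.1/EI.
With EI = 9000 kN·m²: δ_0 = 12.979 m and δ_{EE} = 0.091125 m/kN.
Compatibility — the beam at E must follow the support down by 0.018 m: δ_0 − R_E·δ_{EE} = 0.018, so R_E = (12.979 − 0.018)/0.091125 = 142.2 kN.

R_E = 142.2 kN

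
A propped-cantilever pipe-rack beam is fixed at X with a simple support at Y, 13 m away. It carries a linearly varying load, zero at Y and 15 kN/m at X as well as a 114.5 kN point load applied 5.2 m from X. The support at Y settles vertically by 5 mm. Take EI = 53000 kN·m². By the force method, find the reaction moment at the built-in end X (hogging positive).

Take the reaction at Y as the redundant and release it; the primary structure is a cantilever fixed at X.
Free-end deflection of the primary structure under the applied loading (downward +):
  triangular load, peak 15 at the fixed end: w₀L⁴/(30EI) = 14280/EI
  point load 114.5 at a = 5.2: Pa²(3L − a)/(6EI) = 17441/EI
  δ_0 = 31722/EI
Tip deflection under a unit load at Y: L³/(3EI) = 732.3/EI.
With EI = 53000 kN·m²: δ_0 = 0.59852 m and δ_{YY} = 0.013818 m/kN.
Compatibility — the beam at Y must follow the support down by 0.005 m: δ_0 − R_Y·δ_{YY} = 0.005, so R_Y = (0.59852 − 0.005)/0.013818 = 42.95 kN.
Moment equilibrium about X: M_X = Σ(load moments about X) − R_Y·L = 1018 − 42.95×13 = 459.5 kN·m.

M_X = 459.5 kN·m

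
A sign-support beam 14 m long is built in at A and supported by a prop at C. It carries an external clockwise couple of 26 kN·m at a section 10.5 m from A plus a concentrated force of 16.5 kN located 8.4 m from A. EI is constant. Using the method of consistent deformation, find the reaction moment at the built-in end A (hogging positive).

Remove the prop at C; the released (primary) structure is a cantilever built in at A.
Deflection at C on the released cantilever, summing each load's contribution:
  clockwise couple 26 at a = 10.5: M₀a(2L − a)/(2EI) = 2389/EI
  point load 16.5 at a = 8.4: Pa²(3L − a)/(6EI) = 6520/EI
  δ_0 = 8908/EI
Flexibility coefficient — unit upward force at C: δ_{CC} = L³/(3EI) = 914.7/EI.
Compatibility at C: δ_0 − R_C·δ_{CC} = 0, so R_C = 8908/914.7 = 9.74 kN.
Moment equilibrium about A: M_A = Σ(load moments about A) − R_C·L = 164.6 − 9.74×14 = 28.25 kN·m.

M_A = 28.25 kN·m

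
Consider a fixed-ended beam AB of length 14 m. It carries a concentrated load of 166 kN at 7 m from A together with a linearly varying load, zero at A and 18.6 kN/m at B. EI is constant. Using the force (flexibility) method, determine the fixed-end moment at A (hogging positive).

M_A = 412 kN·m

Take the two fixed-end moments M_A, M_B as redundants; the released structure is the simple span AB.
Simple-span end rotations at A and B under the given loads:
  at A: point load 166 at a = 7: Pab(L + b)/(6LEI) = 2034/EI
  at B: point load 166 at a = 7: Pab(L + a)/(6LEI) = 2034/EI
  at A: triangular load, peak 18.6: 7w₀L³/(360EI) = 992.4/EI
  at B: triangular load, peak 18.6: w₀L³/(45EI) = 1134/EI
  θ_A0 = 3026/EI,  θ_B0 = 3168/EI
Flexibility coefficients: a unit moment at one end gives L/(3EI) there and L/(6EI) at the far end, so f₁₁ = f₂₂ = 4.667/EI and f₁₂ = f₂₁ = 2.333/EI.
Compatibility — zero rotation at each built-in end:
  4.667 M_A + 2.333 M_B = 3026
  2.333 M_A + 4.667 M_B = 3168
Solving the pair gives M_A = 412 kN·m and M_B = 472.8 kN·m (hogging).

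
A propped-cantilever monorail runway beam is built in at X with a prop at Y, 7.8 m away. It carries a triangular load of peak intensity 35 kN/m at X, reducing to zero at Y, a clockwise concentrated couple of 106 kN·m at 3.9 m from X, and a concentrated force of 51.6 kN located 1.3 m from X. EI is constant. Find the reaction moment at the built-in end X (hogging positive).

Remove the prop at Y; the released (primary) structure is a cantilever built in at X.
Free-end deflection of the primary structure under the applied loading (downward +):
  triangular load, peak 35 at the fixed end: w₀L⁴/(30EI) = 4318/EI
  clockwise couple 106 at a = 3.9: M₀a(2L − a)/(2EI) = 2418/EI
  point load 51.6 at a = 1.3: Pa²(3L − a)/(6EI) = 321.2/EI
  δ_0 = 7058/EI
Flexibility coefficient — unit upward force at Y: δ_{YY} = L³/(3EI) = 158.2/EI.
Compatibility at Y: δ_0 − R_Y·δ_{YY} = 0, so R_Y = 7058/158.2 = 44.62 kN.
Moment equilibrium about X: M_X = Σ(load moments about X) − R_Y·L = 528 − 44.62×7.8 = 180 kN·m.

M_X = 180 kN·m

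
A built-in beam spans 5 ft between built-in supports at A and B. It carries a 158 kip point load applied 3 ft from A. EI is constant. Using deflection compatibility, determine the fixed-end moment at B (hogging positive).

M_B = 113.8 kip·ft

Release both end moments; the primary structure is a simply-supported span AB with redundants M_A and M_B.
End rotations of the released simple span under the applied load (×1/EI):
  at A: point load 158 at a = 3: Pab(L + b)/(6LEI) = 221.2/EI
  at B: point load 158 at a = 3: Pab(L + a)/(6LEI) = 252.8/EI
  θ_A0 = 221.2/EI,  θ_B0 = 252.8/EI
Flexibility coefficients: a unit moment at one end gives L/(3EI) there and L/(6EI) at the far end, so f₁₁ = f₂₂ = 1.667/EI and f₁₂ = f₂₁ = 0.8333/EI.
Compatibility — zero rotation at each built-in end:
  1.667 M_A + 0.8333 M_B = 221.2
  0.8333 M_A + 1.667 M_B = 252.8
Solving the pair gives M_A = 75.84 kip·ft and M_B = 113.8 kip·ft (hogging).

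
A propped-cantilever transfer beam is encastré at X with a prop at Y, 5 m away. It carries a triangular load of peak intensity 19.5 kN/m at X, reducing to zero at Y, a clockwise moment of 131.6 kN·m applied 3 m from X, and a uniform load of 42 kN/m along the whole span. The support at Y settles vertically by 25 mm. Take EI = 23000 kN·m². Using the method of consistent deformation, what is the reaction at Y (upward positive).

R_Y = 107.9 kN

Take the reaction at Y as the redundant and release it; the primary structure is a cantilever fixed at X.
Downward deflection at the released point Y due to the loads:
  triangular load, peak 19.5 at the fixed end: w₀L⁴/(30EI) = 406.2/EI
  clockwise couple 131.6 at a = 3: M₀a(2L − a)/(2EI) = 1382/EI
  UDL 42: wL⁴/(8EI) = 3281/EI
  δ_0 = 5069/EI
Flexibility coefficient — unit upward force at Y: δ_{YY} = L³/(3EI) = 41.67/EI.
With EI = 23000 kN·m²: δ_0 = 0.2204 m and δ_{YY} = 0.001812 m/kN.
Compatibility — the beam at Y must follow the support down by 0.025 m: δ_0 − R_Y·δ_{YY} = 0.025, so R_Y = (0.2204 − 0.025)/0.001812 = 107.9 kN.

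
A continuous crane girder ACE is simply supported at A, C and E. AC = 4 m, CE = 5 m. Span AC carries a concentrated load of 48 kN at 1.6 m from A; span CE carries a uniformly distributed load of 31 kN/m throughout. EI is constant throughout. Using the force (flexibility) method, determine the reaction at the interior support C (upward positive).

Release continuity at C by inserting a hinge; the redundant is the internal moment M_C. The primary structure is two simply-supported spans AC and CE.
End slopes at the hinge C, treating each span as simply supported:
  span AC: point load 48 at a = 1.6: Pab(L + a)/(6LEI) = 43.01/EI
  span CE: UDL 31: wL³/(24EI) = 161.5/EI
  relative rotation θ_0 = (43.01 + 161.5)/EI = 204.5/EI
A unit hogging moment at C produces rotation L₁/(3EI) + L₂/(3EI) = 3/EI.
Compatibility: M_C·(L₁+L₂)/(3EI) = θ_0, giving M_C = 68.16 kN·m (hogging).
Span AC, ΣM about A with M_C applied at C: R_C^{AC}·4 = 76.8 + 68.16, so R_C^{AC} = 36.24 kN and R_A = 48 − 36.24 = 11.76 kN.
Span CE, ΣM about E: R_C^{CE}·5 = 387.5 + 68.16, so R_C^{CE} = 91.13 kN and R_E = 155 − 91.13 = 63.87 kN.
R_C = 36.24 + 91.13 = 127.4 kN.

R_C = 127.4 kN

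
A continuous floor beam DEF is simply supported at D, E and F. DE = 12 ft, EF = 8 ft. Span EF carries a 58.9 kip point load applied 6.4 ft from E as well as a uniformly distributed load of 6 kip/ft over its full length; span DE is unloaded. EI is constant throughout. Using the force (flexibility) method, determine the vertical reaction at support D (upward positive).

R_D = -3.108 kip

Take M_E as the redundant. Released structure: two simple spans DE and EF with a hinge at E.
Discontinuity in slope at E on the released structure — sum the simple-span end rotations:
  span EF: point load 58.9 at a = 6.4: Pab(L + b)/(6LEI) = 120.6/EI
  span EF: UDL 6: wL³/(24EI) = 128/EI
  relative rotation θ_0 = (0 + 248.6)/EI = 248.6/EI
A unit hogging moment at E produces rotation L₁/(3EI) + L₂/(3EI) = 6.667/EI.
Compatibility: M_E·(L₁+L₂)/(3EI) = θ_0, giving M_E = 37.29 kip·ft (hogging).
Span DE, ΣM about D with M_E applied at E: R_E^{DE}·12 = 0 + 37.29, so R_E^{DE} = 3.108 kip and R_D = 0 − 3.108 = -3.108 kip.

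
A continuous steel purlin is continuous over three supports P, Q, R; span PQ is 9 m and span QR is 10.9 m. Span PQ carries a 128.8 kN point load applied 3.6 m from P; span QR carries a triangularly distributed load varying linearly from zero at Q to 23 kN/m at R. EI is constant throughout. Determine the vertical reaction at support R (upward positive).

Take M_Q as the redundant. Released structure: two simple spans PQ and QR with a hinge at Q.
Rotations at Q on the released spans (each span's end-slope, ×1/EI):
  span PQ: point load 128.8 at a = 3.6: Pab(L + a)/(6LEI) = 584.2/EI
  span QR: triangular load, peak 23: 7w₀L³/(360EI) = 579.2/EI
  relative rotation θ_0 = (584.2 + 579.2)/EI = 1163/EI
A unit hogging moment at Q produces rotation L₁/(3EI) + L₂/(3EI) = 6.633/EI.
Compatibility: M_Q·(L₁+L₂)/(3EI) = θ_0, giving M_Q = 175.4 kN·m (hogging).
Span QR, ΣM about R: R_Q^{QR}·10.9 = 455.4 + 175.4, so R_Q^{QR} = 57.87 kN and R_R = 125.3 − 57.87 = 67.48 kN.

R_R = 67.48 kN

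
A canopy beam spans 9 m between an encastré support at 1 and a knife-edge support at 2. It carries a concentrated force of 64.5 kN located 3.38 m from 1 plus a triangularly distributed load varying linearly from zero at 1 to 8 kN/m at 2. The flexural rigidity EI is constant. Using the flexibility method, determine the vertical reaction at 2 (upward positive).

R_2 = 31.74 kN

Choose R_2 as the redundant. The primary structure is the cantilever fixed at 1.
Deflection at 2 on the released cantilever, summing each load's contribution:
  point load 64.5 at a = 3.38: Pa²(3L − a)/(6EI) = 2901/EI
  triangular load, peak 8 at the free end: 11w₀L⁴/(120EI) = 4811/EI
  δ_0 = 7712/EI
Flexibility coefficient — unit upward force at 2: δ_{22} = L³/(3EI) = 243/EI.
Compatibility at 2: δ_0 − R_2·δ_{22} = 0, so R_2 = 7712/243 = 31.74 kN.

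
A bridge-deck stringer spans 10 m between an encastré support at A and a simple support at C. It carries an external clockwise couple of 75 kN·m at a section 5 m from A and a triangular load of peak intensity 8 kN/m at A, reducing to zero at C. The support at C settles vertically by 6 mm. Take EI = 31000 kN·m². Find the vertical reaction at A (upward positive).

Remove the prop at C; the released (primary) structure is a cantilever built in at A.
Free-end deflection of the primary structure under the applied loading (downward +):
  clockwise couple 75 at a = 5: M₀a(2L − a)/(2EI) = 2812/EI
  triangular load, peak 8 at the fixed end: w₀L⁴/(30EI) = 2667/EI
  δ_0 = 5479/EI
Tip deflection under a unit load at C: L³/(3EI) = 333.3/EI.
With EI = 31000 kN·m²: δ_0 = 0.17675 m and δ_{CC} = 0.010753 m/kN.
Compatibility — the beam at C must follow the support down by 0.006 m: δ_0 − R_C·δ_{CC} = 0.006, so R_C = (0.17675 − 0.006)/0.010753 = 15.88 kN.
Vertical equilibrium: R_A = ΣP − R_C = 40 − 15.88 = 24.12 kN.

R_A = 24.12 kN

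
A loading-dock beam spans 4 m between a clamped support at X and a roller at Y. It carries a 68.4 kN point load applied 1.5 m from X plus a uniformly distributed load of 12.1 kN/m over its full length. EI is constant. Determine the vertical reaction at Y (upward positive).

Take the reaction at Y as the redundant and release it; the primary structure is a cantilever fixed at X.
Deflection at Y on the released cantilever, summing each load's contribution:
  point load 68.4 at a = 1.5: Pa²(3L − a)/(6EI) = 269.3/EI
  UDL 12.1: wL⁴/(8EI) = 387.2/EI
  δ_0 = 656.5/EI
Tip deflection under a unit load at Y: L³/(3EI) = 21.33/EI.
The prop prevents deflection at Y: R_Y = δ_0/δ_{YY} = 656.5/21.33 = 30.77 kN.

R_Y = 30.77 kN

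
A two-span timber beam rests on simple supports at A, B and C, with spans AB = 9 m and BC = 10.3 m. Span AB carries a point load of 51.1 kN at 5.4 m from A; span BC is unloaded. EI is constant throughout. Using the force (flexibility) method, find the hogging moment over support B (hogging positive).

M_B = 41.18 kN·m

Release continuity at B by inserting a hinge; the redundant is the internal moment M_B. The primary structure is two simply-supported spans AB and BC.
Discontinuity in slope at B on the released structure — sum the simple-span end rotations:
  span AB: point load 51.1 at a = 5.4: Pab(L + a)/(6LEI) = 264.9/EI
  relative rotation θ_0 = (264.9 + 0)/EI = 264.9/EI
A unit hogging moment at B produces rotation L₁/(3EI) + L₂/(3EI) = 6.433/EI.
Slope continuity at B: θ_0 = M_B·6.433/EI, so M_B = 264.9/6.433 = 41.18 kN·m (hogging).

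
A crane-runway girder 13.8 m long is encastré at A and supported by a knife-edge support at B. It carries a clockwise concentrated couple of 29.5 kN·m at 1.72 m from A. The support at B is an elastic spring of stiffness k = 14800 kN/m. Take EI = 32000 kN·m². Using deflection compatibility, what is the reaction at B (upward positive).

R_B = 0.7476 kN

Release the roller at B. Primary structure: cantilever fixed at A.
Deflection at B on the released cantilever, summing each load's contribution:
  clockwise couple 29.5 at a = 1.72: M₀a(2L − a)/(2EI) = 656.6/EI
Flexibility coefficient — unit upward force at B: δ_{BB} = L³/(3EI) = 876/EI.
With EI = 32000 kN·m²: δ_0 = 0.020518 m and δ_{BB} = 0.027376 m/kN.
Compatibility — the spring shortens by R_B/k under the reaction it provides: δ_0 − R_B·δ_{BB} = R_B/k. With 1/k = 0.000068 m/kN, R_B = δ_0 / (δ_{BB} + 1/k) = 0.020518 / (0.027376 + 0.000068) = 0.7476 kN.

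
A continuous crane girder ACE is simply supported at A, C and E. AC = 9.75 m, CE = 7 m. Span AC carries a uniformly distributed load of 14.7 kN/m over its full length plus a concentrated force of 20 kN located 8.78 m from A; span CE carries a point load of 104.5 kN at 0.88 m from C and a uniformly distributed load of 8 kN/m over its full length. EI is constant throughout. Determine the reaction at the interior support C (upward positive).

Take M_C as the redundant. Released structure: two simple spans AC and CE with a hinge at C.
Rotations at C on the released spans (each span's end-slope, ×1/EI):
  span AC: UDL 14.7: wL³/(24EI) = 567.7/EI
  span AC: point load 20 at a = 8.78: Pab(L + a)/(6LEI) = 53.95/EI
  span CE: point load 104.5 at a = 0.88: Pab(L + b)/(6LEI) = 175.8/EI
  span CE: UDL 8: wL³/(24EI) = 114.3/EI
  relative rotation θ_0 = (621.7 + 290.1)/EI = 911.8/EI
A unit hogging moment at C produces rotation L₁/(3EI) + L₂/(3EI) = 5.583/EI.
Slope continuity at C: θ_0 = M_C·5.583/EI, so M_C = 911.8/5.583 = 163.3 kN·m (hogging).
Span AC, ΣM about A with M_C applied at C: R_C^{AC}·9.75 = 874.3 + 163.3, so R_C^{AC} = 106.4 kN and R_A = 163.3 − 106.4 = 56.9 kN.
Span CE, ΣM about E: R_C^{CE}·7 = 835.5 + 163.3, so R_C^{CE} = 142.7 kN and R_E = 160.5 − 142.7 = 17.81 kN.
R_C = 106.4 + 142.7 = 249.1 kN.

R_C = 249.1 kN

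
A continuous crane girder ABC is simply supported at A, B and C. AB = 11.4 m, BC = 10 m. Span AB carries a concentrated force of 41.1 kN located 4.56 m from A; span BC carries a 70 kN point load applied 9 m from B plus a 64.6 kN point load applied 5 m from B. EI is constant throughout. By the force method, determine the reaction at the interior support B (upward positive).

Take M_B as the redundant. Released structure: two simple spans AB and BC with a hinge at B.
Rotations at B on the released spans (each span's end-slope, ×1/EI):
  span AB: point load 41.1 at a = 4.56: Pab(L + a)/(6LEI) = 299.1/EI
  span BC: point load 70 at a = 9: Pab(L + b)/(6LEI) = 115.5/EI
  span BC: point load 64.6 at a = 5: Pab(L + b)/(6LEI) = 403.8/EI
  relative rotation θ_0 = (299.1 + 519.2)/EI = 818.4/EI
A unit hogging moment at B produces rotation L₁/(3EI) + L₂/(3EI) = 7.133/EI.
Compatibility: M_B·(L₁+L₂)/(3EI) = θ_0, giving M_B = 114.7 kN·m (hogging).
Span AB, ΣM about A with M_B applied at B: R_B^{AB}·11.4 = 187.4 + 114.7, so R_B^{AB} = 26.5 kN and R_A = 41.1 − 26.5 = 14.6 kN.
Span BC, ΣM about C: R_B^{BC}·10 = 393 + 114.7, so R_B^{BC} = 50.77 kN and R_C = 134.6 − 50.77 = 83.83 kN.
R_B = 26.5 + 50.77 = 77.28 kN.

R_B = 77.28 kN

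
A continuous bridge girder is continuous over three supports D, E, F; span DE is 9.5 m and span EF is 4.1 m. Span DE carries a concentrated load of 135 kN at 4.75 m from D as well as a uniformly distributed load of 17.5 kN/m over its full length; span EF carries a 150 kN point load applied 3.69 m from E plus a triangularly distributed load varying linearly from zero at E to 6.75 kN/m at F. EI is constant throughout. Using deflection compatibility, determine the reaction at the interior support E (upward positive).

R_E = 280.9 kN

Release continuity at E by inserting a hinge; the redundant is the internal moment M_E. The primary structure is two simply-supported spans DE and EF.
End slopes at the hinge E, treating each span as simply supported:
  span DE: point load 135 at a = 4.75: Pab(L + a)/(6LEI) = 761.5/EI
  span DE: UDL 17.5: wL³/(24EI) = 625.2/EI
  span EF: point load 150 at a = 3.69: Pab(L + b)/(6LEI) = 41.6/EI
  span EF: triangular load, peak 6.75: 7w₀L³/(360EI) = 9.046/EI
  relative rotation θ_0 = (1387 + 50.65)/EI = 1437/EI
A unit hogging moment at E produces rotation L₁/(3EI) + L₂/(3EI) = 4.533/EI.
Slope continuity at E: θ_0 = M_E·4.533/EI, so M_E = 1437/4.533 = 317.1 kN·m (hogging).
Span DE, ΣM about D with M_E applied at E: R_E^{DE}·9.5 = 1431 + 317.1, so R_E^{DE} = 184 kN and R_D = 301.2 − 184 = 117.3 kN.
Span EF, ΣM about F: R_E^{EF}·4.1 = 80.41 + 317.1, so R_E^{EF} = 96.94 kN and R_F = 163.8 − 96.94 = 66.9 kN.
R_E = 184 + 96.94 = 280.9 kN.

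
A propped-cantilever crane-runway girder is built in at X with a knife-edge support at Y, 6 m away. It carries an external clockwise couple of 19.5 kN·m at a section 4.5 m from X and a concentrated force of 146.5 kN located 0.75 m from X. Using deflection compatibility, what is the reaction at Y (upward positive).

Take the reaction at Y as the redundant and release it; the primary structure is a cantilever fixed at X.
Primary-structure tip deflection at Y by superposition:
  clockwise couple 19.5 at a = 4.5: M₀a(2L − a)/(2EI) = 329.1/EI
  point load 146.5 at a = 0.75: Pa²(3L − a)/(6EI) = 236.9/EI
  δ_0 = 566/EI
Flexibility coefficient — unit upward force at Y: δ_{YY} = L³/(3EI) = 72/EI.
Compatibility at Y: δ_0 − R_Y·δ_{YY} = 0, so R_Y = 566/72 = 7.861 kN.

R_Y = 7.861 kN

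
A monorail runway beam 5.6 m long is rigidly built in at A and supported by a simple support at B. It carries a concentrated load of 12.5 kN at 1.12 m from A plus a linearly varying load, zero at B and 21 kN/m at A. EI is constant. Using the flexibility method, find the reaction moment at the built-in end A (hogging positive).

Remove the prop at B; the released (primary) structure is a cantilever built in at A.
Free-end deflection of the primary structure under the applied loading (downward +):
  point load 12.5 at a = 1.12: Pa²(3L − a)/(6EI) = 40.98/EI
  triangular load, peak 21 at the fixed end: w₀L⁴/(30EI) = 688.4/EI
  δ_0 = 729.4/EI
Tip deflection under a unit load at B: L³/(3EI) = 58.54/EI.
Compatibility at B: δ_0 − R_B·δ_{BB} = 0, so R_B = 729.4/58.54 = 12.46 kN.
Moment equilibrium about A: M_A = Σ(load moments about A) − R_B·L = 123.8 − 12.46×5.6 = 53.98 kN·m.

M_A = 53.98 kN·m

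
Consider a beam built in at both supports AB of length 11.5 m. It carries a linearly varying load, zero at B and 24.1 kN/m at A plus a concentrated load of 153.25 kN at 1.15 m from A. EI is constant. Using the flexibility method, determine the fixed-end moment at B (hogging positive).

M_B = 122.1 kN·m

Take the two fixed-end moments M_A, M_B as redundants; the released structure is the simple span AB.
Simple-span end rotations at A and B under the given loads:
  at A: triangular load, peak 24.1: w₀L³/(45EI) = 814.5/EI
  at B: triangular load, peak 24.1: 7w₀L³/(360EI) = 712.7/EI
  at A: point load 153.25 at a = 1.15: Pab(L + b)/(6LEI) = 577.6/EI
  at B: point load 153.25 at a = 1.15: Pab(L + a)/(6LEI) = 334.4/EI
  θ_A0 = 1392/EI,  θ_B0 = 1047/EI
Flexibility coefficients: a unit moment at one end gives L/(3EI) there and L/(6EI) at the far end, so f₁₁ = f₂₂ = 3.833/EI and f₁₂ = f₂₁ = 1.917/EI.
Compatibility — zero rotation at each built-in end:
  3.833 M_A + 1.917 M_B = 1392
  1.917 M_A + 3.833 M_B = 1047
Solving the pair gives M_A = 302.1 kN·m and M_B = 122.1 kN·m (hogging).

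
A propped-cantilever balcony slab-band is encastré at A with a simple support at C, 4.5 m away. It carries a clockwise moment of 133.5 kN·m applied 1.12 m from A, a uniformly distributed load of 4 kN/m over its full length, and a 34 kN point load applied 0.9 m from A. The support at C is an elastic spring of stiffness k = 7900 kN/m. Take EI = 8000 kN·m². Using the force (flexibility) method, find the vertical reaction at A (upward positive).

R_A = 24.86 kN

Choose R_C as the redundant. The primary structure is the cantilever fixed at A.
Free-end deflection of the primary structure under the applied loading (downward +):
  clockwise couple 133.5 at a = 1.12: M₀a(2L − a)/(2EI) = 589.1/EI
  UDL 4: wL⁴/(8EI) = 205/EI
  point load 34 at a = 0.9: Pa²(3L − a)/(6EI) = 57.83/EI
  δ_0 = 852/EI
Tip deflection under a unit load at C: L³/(3EI) = 30.38/EI.
With EI = 8000 kN·m²: δ_0 = 0.1065 m and δ_{CC} = 0.003797 m/kN.
Compatibility — the spring shortens by R_C/k under the reaction it provides: δ_0 − R_C·δ_{CC} = R_C/k. With 1/k = 0.000127 m/kN, R_C = δ_0 / (δ_{CC} + 1/k) = 0.1065 / (0.003797 + 0.000127) = 27.14 kN.
Vertical equilibrium: R_A = ΣP − R_C = 52 − 27.14 = 24.86 kN.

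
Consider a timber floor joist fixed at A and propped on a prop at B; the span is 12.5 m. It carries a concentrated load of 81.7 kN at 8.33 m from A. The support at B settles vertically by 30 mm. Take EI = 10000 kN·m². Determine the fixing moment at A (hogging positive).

M_A = 157.1 kN·m

Remove the prop at B; the released (primary) structure is a cantilever built in at A.
Downward deflection at the released point B due to the loads:
  point load 81.7 at a = 8.33: Pa²(3L − a)/(6EI) = 27561/EI
Tip deflection under a unit load at B: L³/(3EI) = 651/EI.
With EI = 10000 kN·m²: δ_0 = 2.7561 m and δ_{BB} = 0.065104 m/kN.
Compatibility — the beam at B must follow the support down by 0.03 m: δ_0 − R_B·δ_{BB} = 0.03, so R_B = (2.7561 − 0.03)/0.065104 = 41.87 kN.
Moment equilibrium about A: M_A = Σ(load moments about A) − R_B·L = 680.6 − 41.87×12.5 = 157.1 kN·m.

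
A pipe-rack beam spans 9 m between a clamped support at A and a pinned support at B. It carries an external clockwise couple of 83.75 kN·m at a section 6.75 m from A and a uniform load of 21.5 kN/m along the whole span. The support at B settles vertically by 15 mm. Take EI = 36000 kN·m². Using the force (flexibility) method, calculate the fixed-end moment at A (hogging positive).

Choose R_B as the redundant. The primary structure is the cantilever fixed at A.
Downward deflection at the released point B due to the loads:
  clockwise couple 83.75 at a = 6.75: M₀a(2L − a)/(2EI) = 3180/EI
  UDL 21.5: wL⁴/(8EI) = 17633/EI
  δ_0 = 20813/EI
Flexibility coefficient — unit upward force at B: δ_{BB} = L³/(3EI) = 243/EI.
With EI = 36000 kN·m²: δ_0 = 0.57813 m and δ_{BB} = 0.00675 m/kN.
Compatibility — the beam at B must follow the support down by 0.015 m: δ_0 − R_B·δ_{BB} = 0.015, so R_B = (0.57813 − 0.015)/0.00675 = 83.43 kN.
Moment equilibrium about A: M_A = Σ(load moments about A) − R_B·L = 954.5 − 83.43×9 = 203.7 kN·m.

M_A = 203.7 kN·m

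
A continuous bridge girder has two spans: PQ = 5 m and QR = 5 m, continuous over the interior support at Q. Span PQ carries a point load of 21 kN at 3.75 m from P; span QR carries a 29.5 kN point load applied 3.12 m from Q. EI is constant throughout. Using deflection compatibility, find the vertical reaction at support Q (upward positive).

Take M_Q as the redundant. Released structure: two simple spans PQ and QR with a hinge at Q.
Discontinuity in slope at Q on the released structure — sum the simple-span end rotations:
  span PQ: point load 21 at a = 3.75: Pab(L + a)/(6LEI) = 28.71/EI
  span QR: point load 29.5 at a = 3.12: Pab(L + b)/(6LEI) = 39.68/EI
  relative rotation θ_0 = (28.71 + 39.68)/EI = 68.39/EI
A unit hogging moment at Q produces rotation L₁/(3EI) + L₂/(3EI) = 3.333/EI.
Slope continuity at Q: θ_0 = M_Q·3.333/EI, so M_Q = 68.39/3.333 = 20.52 kN·m (hogging).
Span PQ, ΣM about P with M_Q applied at Q: R_Q^{PQ}·5 = 78.75 + 20.52, so R_Q^{PQ} = 19.85 kN and R_P = 21 − 19.85 = 1.146 kN.
Span QR, ΣM about R: R_Q^{QR}·5 = 55.46 + 20.52, so R_Q^{QR} = 15.2 kN and R_R = 29.5 − 15.2 = 14.3 kN.
R_Q = 19.85 + 15.2 = 35.05 kN.

R_Q = 35.05 kN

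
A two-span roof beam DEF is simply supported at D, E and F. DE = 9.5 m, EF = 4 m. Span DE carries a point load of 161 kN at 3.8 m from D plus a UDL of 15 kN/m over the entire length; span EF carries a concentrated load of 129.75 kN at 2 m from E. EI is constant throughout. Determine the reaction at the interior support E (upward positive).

Insert a hinge at E; M_E is the redundant, and each span becomes simply supported.
End slopes at the hinge E, treating each span as simply supported:
  span DE: point load 161 at a = 3.8: Pab(L + a)/(6LEI) = 813.7/EI
  span DE: UDL 15: wL³/(24EI) = 535.9/EI
  span EF: point load 129.75 at a = 2: Pab(L + b)/(6LEI) = 129.8/EI
  relative rotation θ_0 = (1350 + 129.8)/EI = 1479/EI
A unit hogging moment at E produces rotation L₁/(3EI) + L₂/(3EI) = 4.5/EI.
Compatibility: M_E·(L₁+L₂)/(3EI) = θ_0, giving M_E = 328.7 kN·m (hogging).
Span DE, ΣM about D with M_E applied at E: R_E^{DE}·9.5 = 1289 + 328.7, so R_E^{DE} = 170.3 kN and R_D = 303.5 − 170.3 = 133.2 kN.
Span EF, ΣM about F: R_E^{EF}·4 = 259.5 + 328.7, so R_E^{EF} = 147.1 kN and R_F = 129.8 − 147.1 = -17.31 kN.
R_E = 170.3 + 147.1 = 317.3 kN.

R_E = 317.3 kN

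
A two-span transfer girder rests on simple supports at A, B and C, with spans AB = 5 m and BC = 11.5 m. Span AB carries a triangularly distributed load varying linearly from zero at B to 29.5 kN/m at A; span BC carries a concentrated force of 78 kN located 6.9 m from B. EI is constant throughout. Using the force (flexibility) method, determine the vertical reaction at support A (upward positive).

Take M_B as the redundant. Released structure: two simple spans AB and BC with a hinge at B.
Discontinuity in slope at B on the released structure — sum the simple-span end rotations:
  span AB: triangular load, peak 29.5: 7w₀L³/(360EI) = 71.7/EI
  span BC: point load 78 at a = 6.9: Pab(L + b)/(6LEI) = 577.7/EI
  relative rotation θ_0 = (71.7 + 577.7)/EI = 649.4/EI
A unit hogging moment at B produces rotation L₁/(3EI) + L₂/(3EI) = 5.5/EI.
Compatibility: M_B·(L₁+L₂)/(3EI) = θ_0, giving M_B = 118.1 kN·m (hogging).
Span AB, ΣM about A with M_B applied at B: R_B^{AB}·5 = 122.9 + 118.1, so R_B^{AB} = 48.2 kN and R_A = 73.75 − 48.2 = 25.55 kN.

R_A = 25.55 kN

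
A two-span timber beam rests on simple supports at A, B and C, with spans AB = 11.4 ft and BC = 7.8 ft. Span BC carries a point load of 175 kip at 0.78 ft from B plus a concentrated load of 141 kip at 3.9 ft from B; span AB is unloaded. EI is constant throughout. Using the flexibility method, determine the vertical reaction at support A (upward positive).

Release continuity at B by inserting a hinge; the redundant is the internal moment M_B. The primary structure is two simply-supported spans AB and BC.
Discontinuity in slope at B on the released structure — sum the simple-span end rotations:
  span BC: point load 175 at a = 0.78: Pab(L + b)/(6LEI) = 303.4/EI
  span BC: point load 141 at a = 3.9: Pab(L + b)/(6LEI) = 536.2/EI
  relative rotation θ_0 = (0 + 839.6)/EI = 839.6/EI
A unit hogging moment at B produces rotation L₁/(3EI) + L₂/(3EI) = 6.4/EI.
Slope continuity at B: θ_0 = M_B·6.4/EI, so M_B = 839.6/6.4 = 131.2 kip·ft (hogging).
Span AB, ΣM about A with M_B applied at B: R_B^{AB}·11.4 = 0 + 131.2, so R_B^{AB} = 11.51 kip and R_A = 0 − 11.51 = -11.51 kip.

R_A = -11.51 kip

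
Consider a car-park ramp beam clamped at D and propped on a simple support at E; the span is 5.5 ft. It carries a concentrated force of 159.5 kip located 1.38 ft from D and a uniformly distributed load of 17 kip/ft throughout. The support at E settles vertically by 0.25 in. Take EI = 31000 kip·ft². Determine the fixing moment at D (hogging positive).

Take the reaction at E as the redundant and release it; the primary structure is a cantilever fixed at D.
Free-end deflection of the primary structure under the applied loading (downward +):
  point load 159.5 at a = 1.38: Pa²(3L − a)/(6EI) = 765.5/EI
  UDL 17: wL⁴/(8EI) = 1945/EI
  δ_0 = 2710/EI
Tip deflection under a unit load at E: L³/(3EI) = 55.46/EI.
With EI = 31000 kip·ft²: δ_0 = 0.087418 ft and δ_{EE} = 0.001789 ft/kip.
Compatibility — the beam at E must follow the support down by 0.02083 ft: δ_0 − R_E·δ_{EE} = 0.02083, so R_E = (0.087418 − 0.02083)/0.001789 = 37.22 kip.
Moment equilibrium about D: M_D = Σ(load moments about D) − R_E·L = 477.2 − 37.22×5.5 = 272.5 kip·ft.

M_D = 272.5 kip·ft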